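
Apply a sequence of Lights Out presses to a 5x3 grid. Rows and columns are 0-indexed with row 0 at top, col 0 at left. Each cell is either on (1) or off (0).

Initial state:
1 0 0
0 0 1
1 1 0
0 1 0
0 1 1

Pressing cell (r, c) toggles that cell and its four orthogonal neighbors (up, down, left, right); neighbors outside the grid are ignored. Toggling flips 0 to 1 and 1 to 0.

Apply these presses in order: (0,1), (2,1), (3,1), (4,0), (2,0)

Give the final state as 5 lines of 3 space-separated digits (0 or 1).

Answer: 0 1 1
1 0 1
1 0 1
1 1 1
1 1 1

Derivation:
After press 1 at (0,1):
0 1 1
0 1 1
1 1 0
0 1 0
0 1 1

After press 2 at (2,1):
0 1 1
0 0 1
0 0 1
0 0 0
0 1 1

After press 3 at (3,1):
0 1 1
0 0 1
0 1 1
1 1 1
0 0 1

After press 4 at (4,0):
0 1 1
0 0 1
0 1 1
0 1 1
1 1 1

After press 5 at (2,0):
0 1 1
1 0 1
1 0 1
1 1 1
1 1 1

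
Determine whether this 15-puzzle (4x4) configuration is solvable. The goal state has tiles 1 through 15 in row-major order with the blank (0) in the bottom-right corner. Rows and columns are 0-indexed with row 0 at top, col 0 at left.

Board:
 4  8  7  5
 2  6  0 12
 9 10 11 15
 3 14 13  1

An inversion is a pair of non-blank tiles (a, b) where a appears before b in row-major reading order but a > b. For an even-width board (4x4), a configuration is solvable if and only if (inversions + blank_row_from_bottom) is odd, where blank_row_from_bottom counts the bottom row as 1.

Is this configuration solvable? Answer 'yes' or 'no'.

Answer: no

Derivation:
Inversions: 39
Blank is in row 1 (0-indexed from top), which is row 3 counting from the bottom (bottom = 1).
39 + 3 = 42, which is even, so the puzzle is not solvable.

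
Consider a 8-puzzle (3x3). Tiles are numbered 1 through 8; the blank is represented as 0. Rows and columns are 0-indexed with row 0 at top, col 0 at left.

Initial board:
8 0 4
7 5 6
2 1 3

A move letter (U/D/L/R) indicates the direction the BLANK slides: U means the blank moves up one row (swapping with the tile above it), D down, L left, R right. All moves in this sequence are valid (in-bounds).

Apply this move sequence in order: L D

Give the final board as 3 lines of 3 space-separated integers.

After move 1 (L):
0 8 4
7 5 6
2 1 3

After move 2 (D):
7 8 4
0 5 6
2 1 3

Answer: 7 8 4
0 5 6
2 1 3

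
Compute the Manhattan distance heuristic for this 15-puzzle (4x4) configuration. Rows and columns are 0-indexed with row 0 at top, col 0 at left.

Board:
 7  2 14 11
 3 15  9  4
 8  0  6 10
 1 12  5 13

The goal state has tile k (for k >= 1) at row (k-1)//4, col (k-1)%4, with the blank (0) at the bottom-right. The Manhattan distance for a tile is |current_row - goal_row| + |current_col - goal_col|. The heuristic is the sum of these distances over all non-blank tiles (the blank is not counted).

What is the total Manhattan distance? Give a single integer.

Answer: 41

Derivation:
Tile 7: at (0,0), goal (1,2), distance |0-1|+|0-2| = 3
Tile 2: at (0,1), goal (0,1), distance |0-0|+|1-1| = 0
Tile 14: at (0,2), goal (3,1), distance |0-3|+|2-1| = 4
Tile 11: at (0,3), goal (2,2), distance |0-2|+|3-2| = 3
Tile 3: at (1,0), goal (0,2), distance |1-0|+|0-2| = 3
Tile 15: at (1,1), goal (3,2), distance |1-3|+|1-2| = 3
Tile 9: at (1,2), goal (2,0), distance |1-2|+|2-0| = 3
Tile 4: at (1,3), goal (0,3), distance |1-0|+|3-3| = 1
Tile 8: at (2,0), goal (1,3), distance |2-1|+|0-3| = 4
Tile 6: at (2,2), goal (1,1), distance |2-1|+|2-1| = 2
Tile 10: at (2,3), goal (2,1), distance |2-2|+|3-1| = 2
Tile 1: at (3,0), goal (0,0), distance |3-0|+|0-0| = 3
Tile 12: at (3,1), goal (2,3), distance |3-2|+|1-3| = 3
Tile 5: at (3,2), goal (1,0), distance |3-1|+|2-0| = 4
Tile 13: at (3,3), goal (3,0), distance |3-3|+|3-0| = 3
Sum: 3 + 0 + 4 + 3 + 3 + 3 + 3 + 1 + 4 + 2 + 2 + 3 + 3 + 4 + 3 = 41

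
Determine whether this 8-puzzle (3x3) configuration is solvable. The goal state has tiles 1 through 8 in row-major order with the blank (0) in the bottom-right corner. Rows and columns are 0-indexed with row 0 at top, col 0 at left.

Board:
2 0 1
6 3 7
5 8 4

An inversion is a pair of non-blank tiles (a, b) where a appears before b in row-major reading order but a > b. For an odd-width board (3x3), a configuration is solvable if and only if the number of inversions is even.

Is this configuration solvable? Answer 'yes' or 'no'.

Inversions (pairs i<j in row-major order where tile[i] > tile[j] > 0): 8
8 is even, so the puzzle is solvable.

Answer: yes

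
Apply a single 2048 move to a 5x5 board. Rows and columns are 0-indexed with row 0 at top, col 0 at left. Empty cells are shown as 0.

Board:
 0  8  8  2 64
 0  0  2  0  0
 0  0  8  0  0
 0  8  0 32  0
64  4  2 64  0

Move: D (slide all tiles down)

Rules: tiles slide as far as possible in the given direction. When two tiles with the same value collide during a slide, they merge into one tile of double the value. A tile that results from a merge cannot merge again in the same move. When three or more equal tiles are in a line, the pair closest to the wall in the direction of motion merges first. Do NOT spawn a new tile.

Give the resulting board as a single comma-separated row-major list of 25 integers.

Slide down:
col 0: [0, 0, 0, 0, 64] -> [0, 0, 0, 0, 64]
col 1: [8, 0, 0, 8, 4] -> [0, 0, 0, 16, 4]
col 2: [8, 2, 8, 0, 2] -> [0, 8, 2, 8, 2]
col 3: [2, 0, 0, 32, 64] -> [0, 0, 2, 32, 64]
col 4: [64, 0, 0, 0, 0] -> [0, 0, 0, 0, 64]

Answer: 0, 0, 0, 0, 0, 0, 0, 8, 0, 0, 0, 0, 2, 2, 0, 0, 16, 8, 32, 0, 64, 4, 2, 64, 64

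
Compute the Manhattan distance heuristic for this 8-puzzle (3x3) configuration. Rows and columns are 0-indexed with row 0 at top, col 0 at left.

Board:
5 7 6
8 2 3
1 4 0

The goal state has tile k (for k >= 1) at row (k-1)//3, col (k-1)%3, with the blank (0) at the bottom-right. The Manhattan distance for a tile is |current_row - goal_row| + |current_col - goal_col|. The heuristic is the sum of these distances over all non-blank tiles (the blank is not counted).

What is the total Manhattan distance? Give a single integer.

Tile 5: (0,0)->(1,1) = 2
Tile 7: (0,1)->(2,0) = 3
Tile 6: (0,2)->(1,2) = 1
Tile 8: (1,0)->(2,1) = 2
Tile 2: (1,1)->(0,1) = 1
Tile 3: (1,2)->(0,2) = 1
Tile 1: (2,0)->(0,0) = 2
Tile 4: (2,1)->(1,0) = 2
Sum: 2 + 3 + 1 + 2 + 1 + 1 + 2 + 2 = 14

Answer: 14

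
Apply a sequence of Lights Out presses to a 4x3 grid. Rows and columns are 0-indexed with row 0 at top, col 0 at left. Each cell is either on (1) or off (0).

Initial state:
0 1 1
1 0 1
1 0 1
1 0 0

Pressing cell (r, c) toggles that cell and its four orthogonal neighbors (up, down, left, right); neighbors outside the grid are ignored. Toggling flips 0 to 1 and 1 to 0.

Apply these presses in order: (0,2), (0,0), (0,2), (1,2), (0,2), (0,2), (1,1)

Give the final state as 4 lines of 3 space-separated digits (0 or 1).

After press 1 at (0,2):
0 0 0
1 0 0
1 0 1
1 0 0

After press 2 at (0,0):
1 1 0
0 0 0
1 0 1
1 0 0

After press 3 at (0,2):
1 0 1
0 0 1
1 0 1
1 0 0

After press 4 at (1,2):
1 0 0
0 1 0
1 0 0
1 0 0

After press 5 at (0,2):
1 1 1
0 1 1
1 0 0
1 0 0

After press 6 at (0,2):
1 0 0
0 1 0
1 0 0
1 0 0

After press 7 at (1,1):
1 1 0
1 0 1
1 1 0
1 0 0

Answer: 1 1 0
1 0 1
1 1 0
1 0 0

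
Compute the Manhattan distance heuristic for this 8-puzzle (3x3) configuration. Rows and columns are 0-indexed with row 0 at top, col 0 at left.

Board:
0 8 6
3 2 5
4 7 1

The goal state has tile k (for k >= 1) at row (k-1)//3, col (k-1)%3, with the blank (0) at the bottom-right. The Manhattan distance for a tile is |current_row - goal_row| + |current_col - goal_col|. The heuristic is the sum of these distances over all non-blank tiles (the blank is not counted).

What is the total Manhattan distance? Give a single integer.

Answer: 14

Derivation:
Tile 8: (0,1)->(2,1) = 2
Tile 6: (0,2)->(1,2) = 1
Tile 3: (1,0)->(0,2) = 3
Tile 2: (1,1)->(0,1) = 1
Tile 5: (1,2)->(1,1) = 1
Tile 4: (2,0)->(1,0) = 1
Tile 7: (2,1)->(2,0) = 1
Tile 1: (2,2)->(0,0) = 4
Sum: 2 + 1 + 3 + 1 + 1 + 1 + 1 + 4 = 14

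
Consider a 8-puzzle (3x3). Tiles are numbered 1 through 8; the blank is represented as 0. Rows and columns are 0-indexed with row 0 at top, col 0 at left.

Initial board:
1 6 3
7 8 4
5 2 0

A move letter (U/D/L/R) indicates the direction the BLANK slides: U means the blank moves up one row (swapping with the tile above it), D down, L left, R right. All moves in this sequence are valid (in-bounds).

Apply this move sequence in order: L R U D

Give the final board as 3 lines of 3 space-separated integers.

Answer: 1 6 3
7 8 4
5 2 0

Derivation:
After move 1 (L):
1 6 3
7 8 4
5 0 2

After move 2 (R):
1 6 3
7 8 4
5 2 0

After move 3 (U):
1 6 3
7 8 0
5 2 4

After move 4 (D):
1 6 3
7 8 4
5 2 0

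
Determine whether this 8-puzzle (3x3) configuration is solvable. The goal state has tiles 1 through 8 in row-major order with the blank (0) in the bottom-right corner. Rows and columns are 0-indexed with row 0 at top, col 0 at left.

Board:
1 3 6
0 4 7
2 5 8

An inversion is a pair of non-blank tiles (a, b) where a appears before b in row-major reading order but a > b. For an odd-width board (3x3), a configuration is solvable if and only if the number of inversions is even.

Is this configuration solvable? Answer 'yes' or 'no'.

Answer: no

Derivation:
Inversions (pairs i<j in row-major order where tile[i] > tile[j] > 0): 7
7 is odd, so the puzzle is not solvable.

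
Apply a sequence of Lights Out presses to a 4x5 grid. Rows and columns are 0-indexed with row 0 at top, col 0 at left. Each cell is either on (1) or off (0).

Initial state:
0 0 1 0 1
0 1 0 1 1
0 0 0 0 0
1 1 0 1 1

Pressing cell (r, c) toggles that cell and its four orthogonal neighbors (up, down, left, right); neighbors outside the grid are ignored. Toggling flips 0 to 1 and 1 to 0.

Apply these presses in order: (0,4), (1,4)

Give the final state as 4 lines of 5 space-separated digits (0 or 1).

Answer: 0 0 1 1 1
0 1 0 0 1
0 0 0 0 1
1 1 0 1 1

Derivation:
After press 1 at (0,4):
0 0 1 1 0
0 1 0 1 0
0 0 0 0 0
1 1 0 1 1

After press 2 at (1,4):
0 0 1 1 1
0 1 0 0 1
0 0 0 0 1
1 1 0 1 1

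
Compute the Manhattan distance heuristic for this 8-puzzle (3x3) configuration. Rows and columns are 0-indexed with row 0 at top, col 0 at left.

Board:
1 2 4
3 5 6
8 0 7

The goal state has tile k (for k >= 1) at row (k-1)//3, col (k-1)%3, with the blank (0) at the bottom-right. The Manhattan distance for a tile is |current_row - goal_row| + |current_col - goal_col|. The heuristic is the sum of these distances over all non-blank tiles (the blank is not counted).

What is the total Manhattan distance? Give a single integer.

Answer: 9

Derivation:
Tile 1: (0,0)->(0,0) = 0
Tile 2: (0,1)->(0,1) = 0
Tile 4: (0,2)->(1,0) = 3
Tile 3: (1,0)->(0,2) = 3
Tile 5: (1,1)->(1,1) = 0
Tile 6: (1,2)->(1,2) = 0
Tile 8: (2,0)->(2,1) = 1
Tile 7: (2,2)->(2,0) = 2
Sum: 0 + 0 + 3 + 3 + 0 + 0 + 1 + 2 = 9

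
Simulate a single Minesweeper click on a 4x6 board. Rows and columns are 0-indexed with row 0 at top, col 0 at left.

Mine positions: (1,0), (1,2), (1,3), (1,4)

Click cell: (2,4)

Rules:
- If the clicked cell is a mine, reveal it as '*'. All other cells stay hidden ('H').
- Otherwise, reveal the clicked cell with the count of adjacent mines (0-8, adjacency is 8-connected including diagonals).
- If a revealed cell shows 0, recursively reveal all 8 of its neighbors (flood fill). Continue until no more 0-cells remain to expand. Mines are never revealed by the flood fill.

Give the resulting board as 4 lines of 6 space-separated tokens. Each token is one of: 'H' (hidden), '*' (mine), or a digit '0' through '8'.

H H H H H H
H H H H H H
H H H H 2 H
H H H H H H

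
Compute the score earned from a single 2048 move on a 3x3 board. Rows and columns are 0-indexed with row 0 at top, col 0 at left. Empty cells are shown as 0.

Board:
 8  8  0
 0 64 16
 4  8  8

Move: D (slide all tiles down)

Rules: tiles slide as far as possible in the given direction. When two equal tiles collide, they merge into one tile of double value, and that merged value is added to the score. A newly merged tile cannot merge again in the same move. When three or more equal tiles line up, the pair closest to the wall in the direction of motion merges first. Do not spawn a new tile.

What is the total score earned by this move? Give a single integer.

Slide down:
col 0: [8, 0, 4] -> [0, 8, 4]  score +0 (running 0)
col 1: [8, 64, 8] -> [8, 64, 8]  score +0 (running 0)
col 2: [0, 16, 8] -> [0, 16, 8]  score +0 (running 0)
Board after move:
 0  8  0
 8 64 16
 4  8  8

Answer: 0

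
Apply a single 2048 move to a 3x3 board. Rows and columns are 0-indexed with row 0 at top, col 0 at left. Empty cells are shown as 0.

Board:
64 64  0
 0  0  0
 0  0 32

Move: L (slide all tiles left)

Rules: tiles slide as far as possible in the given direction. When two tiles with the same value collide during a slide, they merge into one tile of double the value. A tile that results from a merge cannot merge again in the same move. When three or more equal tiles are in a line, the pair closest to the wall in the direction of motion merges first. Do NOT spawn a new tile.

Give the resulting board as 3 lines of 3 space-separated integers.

Slide left:
row 0: [64, 64, 0] -> [128, 0, 0]
row 1: [0, 0, 0] -> [0, 0, 0]
row 2: [0, 0, 32] -> [32, 0, 0]

Answer: 128   0   0
  0   0   0
 32   0   0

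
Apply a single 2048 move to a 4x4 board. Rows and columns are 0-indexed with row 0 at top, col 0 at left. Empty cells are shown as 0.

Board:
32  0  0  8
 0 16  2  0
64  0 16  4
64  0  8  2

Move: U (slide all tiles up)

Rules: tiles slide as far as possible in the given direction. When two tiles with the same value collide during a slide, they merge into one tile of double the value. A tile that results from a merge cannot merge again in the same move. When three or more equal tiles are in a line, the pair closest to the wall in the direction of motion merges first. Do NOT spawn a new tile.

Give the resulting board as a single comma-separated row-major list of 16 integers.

Answer: 32, 16, 2, 8, 128, 0, 16, 4, 0, 0, 8, 2, 0, 0, 0, 0

Derivation:
Slide up:
col 0: [32, 0, 64, 64] -> [32, 128, 0, 0]
col 1: [0, 16, 0, 0] -> [16, 0, 0, 0]
col 2: [0, 2, 16, 8] -> [2, 16, 8, 0]
col 3: [8, 0, 4, 2] -> [8, 4, 2, 0]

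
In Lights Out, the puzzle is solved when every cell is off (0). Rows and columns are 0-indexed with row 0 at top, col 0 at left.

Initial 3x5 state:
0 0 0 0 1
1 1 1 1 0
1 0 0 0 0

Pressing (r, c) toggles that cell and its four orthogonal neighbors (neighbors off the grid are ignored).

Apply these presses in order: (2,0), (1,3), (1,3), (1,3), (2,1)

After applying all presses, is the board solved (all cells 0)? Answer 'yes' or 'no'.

Answer: no

Derivation:
After press 1 at (2,0):
0 0 0 0 1
0 1 1 1 0
0 1 0 0 0

After press 2 at (1,3):
0 0 0 1 1
0 1 0 0 1
0 1 0 1 0

After press 3 at (1,3):
0 0 0 0 1
0 1 1 1 0
0 1 0 0 0

After press 4 at (1,3):
0 0 0 1 1
0 1 0 0 1
0 1 0 1 0

After press 5 at (2,1):
0 0 0 1 1
0 0 0 0 1
1 0 1 1 0

Lights still on: 6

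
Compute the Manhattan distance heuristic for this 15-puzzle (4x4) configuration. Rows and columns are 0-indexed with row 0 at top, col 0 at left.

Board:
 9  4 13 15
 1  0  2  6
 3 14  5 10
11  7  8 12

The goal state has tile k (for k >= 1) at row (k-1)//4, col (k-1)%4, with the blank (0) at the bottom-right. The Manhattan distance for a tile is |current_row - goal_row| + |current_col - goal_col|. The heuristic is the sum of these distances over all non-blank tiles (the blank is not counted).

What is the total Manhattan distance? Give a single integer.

Tile 9: (0,0)->(2,0) = 2
Tile 4: (0,1)->(0,3) = 2
Tile 13: (0,2)->(3,0) = 5
Tile 15: (0,3)->(3,2) = 4
Tile 1: (1,0)->(0,0) = 1
Tile 2: (1,2)->(0,1) = 2
Tile 6: (1,3)->(1,1) = 2
Tile 3: (2,0)->(0,2) = 4
Tile 14: (2,1)->(3,1) = 1
Tile 5: (2,2)->(1,0) = 3
Tile 10: (2,3)->(2,1) = 2
Tile 11: (3,0)->(2,2) = 3
Tile 7: (3,1)->(1,2) = 3
Tile 8: (3,2)->(1,3) = 3
Tile 12: (3,3)->(2,3) = 1
Sum: 2 + 2 + 5 + 4 + 1 + 2 + 2 + 4 + 1 + 3 + 2 + 3 + 3 + 3 + 1 = 38

Answer: 38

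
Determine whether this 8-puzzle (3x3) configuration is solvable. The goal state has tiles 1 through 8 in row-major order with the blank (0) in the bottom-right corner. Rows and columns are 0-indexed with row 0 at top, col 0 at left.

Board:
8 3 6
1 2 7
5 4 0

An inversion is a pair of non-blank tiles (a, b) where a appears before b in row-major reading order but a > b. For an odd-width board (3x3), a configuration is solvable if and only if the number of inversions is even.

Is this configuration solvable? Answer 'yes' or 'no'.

Answer: yes

Derivation:
Inversions (pairs i<j in row-major order where tile[i] > tile[j] > 0): 16
16 is even, so the puzzle is solvable.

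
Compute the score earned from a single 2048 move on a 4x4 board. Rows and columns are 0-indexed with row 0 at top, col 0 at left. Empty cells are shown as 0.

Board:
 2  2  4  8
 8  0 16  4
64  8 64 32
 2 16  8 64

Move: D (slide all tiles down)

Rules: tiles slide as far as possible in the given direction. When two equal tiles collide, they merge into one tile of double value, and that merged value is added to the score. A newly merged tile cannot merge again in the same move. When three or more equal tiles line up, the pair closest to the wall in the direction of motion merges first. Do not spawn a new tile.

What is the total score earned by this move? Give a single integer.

Slide down:
col 0: [2, 8, 64, 2] -> [2, 8, 64, 2]  score +0 (running 0)
col 1: [2, 0, 8, 16] -> [0, 2, 8, 16]  score +0 (running 0)
col 2: [4, 16, 64, 8] -> [4, 16, 64, 8]  score +0 (running 0)
col 3: [8, 4, 32, 64] -> [8, 4, 32, 64]  score +0 (running 0)
Board after move:
 2  0  4  8
 8  2 16  4
64  8 64 32
 2 16  8 64

Answer: 0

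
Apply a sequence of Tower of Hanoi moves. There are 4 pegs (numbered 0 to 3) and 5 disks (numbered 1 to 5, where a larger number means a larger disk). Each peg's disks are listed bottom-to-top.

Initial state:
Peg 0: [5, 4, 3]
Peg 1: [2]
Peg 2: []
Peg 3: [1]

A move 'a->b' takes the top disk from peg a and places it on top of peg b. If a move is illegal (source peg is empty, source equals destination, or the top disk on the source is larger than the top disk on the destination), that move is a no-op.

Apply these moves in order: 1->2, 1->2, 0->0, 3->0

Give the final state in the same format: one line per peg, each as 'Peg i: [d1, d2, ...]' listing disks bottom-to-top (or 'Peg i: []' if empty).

Answer: Peg 0: [5, 4, 3, 1]
Peg 1: []
Peg 2: [2]
Peg 3: []

Derivation:
After move 1 (1->2):
Peg 0: [5, 4, 3]
Peg 1: []
Peg 2: [2]
Peg 3: [1]

After move 2 (1->2):
Peg 0: [5, 4, 3]
Peg 1: []
Peg 2: [2]
Peg 3: [1]

After move 3 (0->0):
Peg 0: [5, 4, 3]
Peg 1: []
Peg 2: [2]
Peg 3: [1]

After move 4 (3->0):
Peg 0: [5, 4, 3, 1]
Peg 1: []
Peg 2: [2]
Peg 3: []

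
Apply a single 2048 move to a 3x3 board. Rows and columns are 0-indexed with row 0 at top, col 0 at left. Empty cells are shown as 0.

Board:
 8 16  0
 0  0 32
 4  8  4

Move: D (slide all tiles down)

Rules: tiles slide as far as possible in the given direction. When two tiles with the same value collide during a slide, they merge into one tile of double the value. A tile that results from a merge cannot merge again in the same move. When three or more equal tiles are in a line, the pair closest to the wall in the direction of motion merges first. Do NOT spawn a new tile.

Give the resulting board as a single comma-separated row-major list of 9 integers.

Slide down:
col 0: [8, 0, 4] -> [0, 8, 4]
col 1: [16, 0, 8] -> [0, 16, 8]
col 2: [0, 32, 4] -> [0, 32, 4]

Answer: 0, 0, 0, 8, 16, 32, 4, 8, 4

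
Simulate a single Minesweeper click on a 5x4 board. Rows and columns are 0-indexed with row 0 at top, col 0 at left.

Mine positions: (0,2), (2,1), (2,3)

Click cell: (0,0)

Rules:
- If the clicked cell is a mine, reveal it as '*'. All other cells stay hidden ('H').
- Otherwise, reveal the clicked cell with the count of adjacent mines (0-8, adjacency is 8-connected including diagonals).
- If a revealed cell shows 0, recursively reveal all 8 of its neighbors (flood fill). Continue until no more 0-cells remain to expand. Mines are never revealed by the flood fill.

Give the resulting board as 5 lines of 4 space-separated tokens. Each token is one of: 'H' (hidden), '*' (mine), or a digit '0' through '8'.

0 1 H H
1 2 H H
H H H H
H H H H
H H H H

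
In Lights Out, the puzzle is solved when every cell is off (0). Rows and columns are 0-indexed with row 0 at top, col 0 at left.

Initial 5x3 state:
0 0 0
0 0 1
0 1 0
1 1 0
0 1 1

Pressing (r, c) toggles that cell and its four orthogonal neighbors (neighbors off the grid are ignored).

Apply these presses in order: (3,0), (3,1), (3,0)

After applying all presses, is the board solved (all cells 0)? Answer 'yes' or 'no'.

Answer: no

Derivation:
After press 1 at (3,0):
0 0 0
0 0 1
1 1 0
0 0 0
1 1 1

After press 2 at (3,1):
0 0 0
0 0 1
1 0 0
1 1 1
1 0 1

After press 3 at (3,0):
0 0 0
0 0 1
0 0 0
0 0 1
0 0 1

Lights still on: 3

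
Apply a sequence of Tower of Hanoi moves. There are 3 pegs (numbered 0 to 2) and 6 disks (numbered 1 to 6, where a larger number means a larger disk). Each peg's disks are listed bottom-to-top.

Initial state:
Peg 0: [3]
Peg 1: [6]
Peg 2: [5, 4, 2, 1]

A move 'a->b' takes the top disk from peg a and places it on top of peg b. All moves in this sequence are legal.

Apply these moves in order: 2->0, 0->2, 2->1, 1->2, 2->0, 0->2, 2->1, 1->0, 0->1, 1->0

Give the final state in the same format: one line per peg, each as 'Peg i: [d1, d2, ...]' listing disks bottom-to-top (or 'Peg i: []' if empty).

After move 1 (2->0):
Peg 0: [3, 1]
Peg 1: [6]
Peg 2: [5, 4, 2]

After move 2 (0->2):
Peg 0: [3]
Peg 1: [6]
Peg 2: [5, 4, 2, 1]

After move 3 (2->1):
Peg 0: [3]
Peg 1: [6, 1]
Peg 2: [5, 4, 2]

After move 4 (1->2):
Peg 0: [3]
Peg 1: [6]
Peg 2: [5, 4, 2, 1]

After move 5 (2->0):
Peg 0: [3, 1]
Peg 1: [6]
Peg 2: [5, 4, 2]

After move 6 (0->2):
Peg 0: [3]
Peg 1: [6]
Peg 2: [5, 4, 2, 1]

After move 7 (2->1):
Peg 0: [3]
Peg 1: [6, 1]
Peg 2: [5, 4, 2]

After move 8 (1->0):
Peg 0: [3, 1]
Peg 1: [6]
Peg 2: [5, 4, 2]

After move 9 (0->1):
Peg 0: [3]
Peg 1: [6, 1]
Peg 2: [5, 4, 2]

After move 10 (1->0):
Peg 0: [3, 1]
Peg 1: [6]
Peg 2: [5, 4, 2]

Answer: Peg 0: [3, 1]
Peg 1: [6]
Peg 2: [5, 4, 2]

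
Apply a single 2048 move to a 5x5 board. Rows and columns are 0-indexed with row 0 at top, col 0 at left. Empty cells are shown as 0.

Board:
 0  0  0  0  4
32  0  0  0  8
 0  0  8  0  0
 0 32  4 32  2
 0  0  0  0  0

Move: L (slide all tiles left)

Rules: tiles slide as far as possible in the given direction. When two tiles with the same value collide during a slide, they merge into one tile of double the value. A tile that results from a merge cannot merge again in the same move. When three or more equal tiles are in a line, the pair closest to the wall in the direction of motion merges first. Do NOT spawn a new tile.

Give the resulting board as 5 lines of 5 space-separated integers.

Slide left:
row 0: [0, 0, 0, 0, 4] -> [4, 0, 0, 0, 0]
row 1: [32, 0, 0, 0, 8] -> [32, 8, 0, 0, 0]
row 2: [0, 0, 8, 0, 0] -> [8, 0, 0, 0, 0]
row 3: [0, 32, 4, 32, 2] -> [32, 4, 32, 2, 0]
row 4: [0, 0, 0, 0, 0] -> [0, 0, 0, 0, 0]

Answer:  4  0  0  0  0
32  8  0  0  0
 8  0  0  0  0
32  4 32  2  0
 0  0  0  0  0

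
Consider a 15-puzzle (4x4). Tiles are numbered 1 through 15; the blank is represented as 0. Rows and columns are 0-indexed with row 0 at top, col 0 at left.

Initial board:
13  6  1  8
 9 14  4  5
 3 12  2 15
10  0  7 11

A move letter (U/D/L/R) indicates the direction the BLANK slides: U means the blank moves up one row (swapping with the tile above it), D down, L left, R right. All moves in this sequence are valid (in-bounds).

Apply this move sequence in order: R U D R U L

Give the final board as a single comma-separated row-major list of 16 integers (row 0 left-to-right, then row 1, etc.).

After move 1 (R):
13  6  1  8
 9 14  4  5
 3 12  2 15
10  7  0 11

After move 2 (U):
13  6  1  8
 9 14  4  5
 3 12  0 15
10  7  2 11

After move 3 (D):
13  6  1  8
 9 14  4  5
 3 12  2 15
10  7  0 11

After move 4 (R):
13  6  1  8
 9 14  4  5
 3 12  2 15
10  7 11  0

After move 5 (U):
13  6  1  8
 9 14  4  5
 3 12  2  0
10  7 11 15

After move 6 (L):
13  6  1  8
 9 14  4  5
 3 12  0  2
10  7 11 15

Answer: 13, 6, 1, 8, 9, 14, 4, 5, 3, 12, 0, 2, 10, 7, 11, 15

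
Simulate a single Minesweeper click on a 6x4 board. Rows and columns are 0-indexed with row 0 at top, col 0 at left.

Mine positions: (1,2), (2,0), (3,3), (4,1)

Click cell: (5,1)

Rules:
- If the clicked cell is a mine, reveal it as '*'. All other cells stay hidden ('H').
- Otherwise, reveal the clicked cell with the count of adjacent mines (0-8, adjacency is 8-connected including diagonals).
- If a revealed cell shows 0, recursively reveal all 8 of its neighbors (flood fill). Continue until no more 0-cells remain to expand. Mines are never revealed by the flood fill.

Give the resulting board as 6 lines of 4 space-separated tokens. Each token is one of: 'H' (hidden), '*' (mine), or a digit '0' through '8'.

H H H H
H H H H
H H H H
H H H H
H H H H
H 1 H H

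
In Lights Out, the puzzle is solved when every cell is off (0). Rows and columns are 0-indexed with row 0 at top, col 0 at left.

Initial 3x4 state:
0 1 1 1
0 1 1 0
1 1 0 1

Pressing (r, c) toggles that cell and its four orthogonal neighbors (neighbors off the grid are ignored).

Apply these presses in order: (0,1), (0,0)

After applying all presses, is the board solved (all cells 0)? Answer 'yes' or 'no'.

After press 1 at (0,1):
1 0 0 1
0 0 1 0
1 1 0 1

After press 2 at (0,0):
0 1 0 1
1 0 1 0
1 1 0 1

Lights still on: 7

Answer: no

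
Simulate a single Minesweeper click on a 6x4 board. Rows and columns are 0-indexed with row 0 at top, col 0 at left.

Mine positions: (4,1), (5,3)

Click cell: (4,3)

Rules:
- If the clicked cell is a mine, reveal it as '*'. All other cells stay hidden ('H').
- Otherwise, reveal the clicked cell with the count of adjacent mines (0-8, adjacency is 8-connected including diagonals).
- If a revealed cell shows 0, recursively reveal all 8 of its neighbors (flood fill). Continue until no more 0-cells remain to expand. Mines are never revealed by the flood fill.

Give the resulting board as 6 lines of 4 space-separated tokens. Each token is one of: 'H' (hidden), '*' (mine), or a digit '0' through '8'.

H H H H
H H H H
H H H H
H H H H
H H H 1
H H H H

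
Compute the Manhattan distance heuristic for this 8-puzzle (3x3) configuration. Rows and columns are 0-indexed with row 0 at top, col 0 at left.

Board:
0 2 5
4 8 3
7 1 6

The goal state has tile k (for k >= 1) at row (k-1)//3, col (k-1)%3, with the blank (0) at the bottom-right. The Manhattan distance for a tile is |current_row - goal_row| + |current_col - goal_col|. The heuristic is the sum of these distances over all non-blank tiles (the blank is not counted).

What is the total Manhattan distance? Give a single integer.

Answer: 8

Derivation:
Tile 2: (0,1)->(0,1) = 0
Tile 5: (0,2)->(1,1) = 2
Tile 4: (1,0)->(1,0) = 0
Tile 8: (1,1)->(2,1) = 1
Tile 3: (1,2)->(0,2) = 1
Tile 7: (2,0)->(2,0) = 0
Tile 1: (2,1)->(0,0) = 3
Tile 6: (2,2)->(1,2) = 1
Sum: 0 + 2 + 0 + 1 + 1 + 0 + 3 + 1 = 8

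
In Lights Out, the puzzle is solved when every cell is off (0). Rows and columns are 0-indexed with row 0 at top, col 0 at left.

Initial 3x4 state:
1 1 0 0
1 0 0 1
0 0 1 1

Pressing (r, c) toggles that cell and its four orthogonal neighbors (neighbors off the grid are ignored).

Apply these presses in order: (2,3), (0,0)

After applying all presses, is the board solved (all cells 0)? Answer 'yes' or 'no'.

Answer: yes

Derivation:
After press 1 at (2,3):
1 1 0 0
1 0 0 0
0 0 0 0

After press 2 at (0,0):
0 0 0 0
0 0 0 0
0 0 0 0

Lights still on: 0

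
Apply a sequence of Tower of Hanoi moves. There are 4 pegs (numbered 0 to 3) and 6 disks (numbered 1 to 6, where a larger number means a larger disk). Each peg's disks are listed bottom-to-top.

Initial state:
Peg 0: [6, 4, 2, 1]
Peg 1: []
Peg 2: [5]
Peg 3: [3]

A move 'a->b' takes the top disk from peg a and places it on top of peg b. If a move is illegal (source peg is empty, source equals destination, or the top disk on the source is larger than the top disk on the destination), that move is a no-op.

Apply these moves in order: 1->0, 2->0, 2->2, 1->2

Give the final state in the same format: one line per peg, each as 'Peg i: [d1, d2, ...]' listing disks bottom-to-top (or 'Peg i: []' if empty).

Answer: Peg 0: [6, 4, 2, 1]
Peg 1: []
Peg 2: [5]
Peg 3: [3]

Derivation:
After move 1 (1->0):
Peg 0: [6, 4, 2, 1]
Peg 1: []
Peg 2: [5]
Peg 3: [3]

After move 2 (2->0):
Peg 0: [6, 4, 2, 1]
Peg 1: []
Peg 2: [5]
Peg 3: [3]

After move 3 (2->2):
Peg 0: [6, 4, 2, 1]
Peg 1: []
Peg 2: [5]
Peg 3: [3]

After move 4 (1->2):
Peg 0: [6, 4, 2, 1]
Peg 1: []
Peg 2: [5]
Peg 3: [3]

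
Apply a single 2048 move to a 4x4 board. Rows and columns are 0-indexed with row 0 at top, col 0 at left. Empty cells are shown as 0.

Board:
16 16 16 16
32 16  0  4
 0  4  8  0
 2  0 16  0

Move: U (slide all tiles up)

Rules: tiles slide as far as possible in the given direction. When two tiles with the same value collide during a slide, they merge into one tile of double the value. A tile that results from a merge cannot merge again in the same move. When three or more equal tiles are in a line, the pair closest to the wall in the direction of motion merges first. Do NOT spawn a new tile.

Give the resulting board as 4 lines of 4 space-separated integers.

Slide up:
col 0: [16, 32, 0, 2] -> [16, 32, 2, 0]
col 1: [16, 16, 4, 0] -> [32, 4, 0, 0]
col 2: [16, 0, 8, 16] -> [16, 8, 16, 0]
col 3: [16, 4, 0, 0] -> [16, 4, 0, 0]

Answer: 16 32 16 16
32  4  8  4
 2  0 16  0
 0  0  0  0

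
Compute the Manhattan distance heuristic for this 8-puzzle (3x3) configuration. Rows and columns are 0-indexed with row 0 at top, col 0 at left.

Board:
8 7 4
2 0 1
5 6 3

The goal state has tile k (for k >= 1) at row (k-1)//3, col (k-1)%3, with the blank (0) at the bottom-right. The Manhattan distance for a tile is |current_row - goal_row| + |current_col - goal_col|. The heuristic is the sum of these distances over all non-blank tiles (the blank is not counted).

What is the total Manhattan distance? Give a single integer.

Tile 8: (0,0)->(2,1) = 3
Tile 7: (0,1)->(2,0) = 3
Tile 4: (0,2)->(1,0) = 3
Tile 2: (1,0)->(0,1) = 2
Tile 1: (1,2)->(0,0) = 3
Tile 5: (2,0)->(1,1) = 2
Tile 6: (2,1)->(1,2) = 2
Tile 3: (2,2)->(0,2) = 2
Sum: 3 + 3 + 3 + 2 + 3 + 2 + 2 + 2 = 20

Answer: 20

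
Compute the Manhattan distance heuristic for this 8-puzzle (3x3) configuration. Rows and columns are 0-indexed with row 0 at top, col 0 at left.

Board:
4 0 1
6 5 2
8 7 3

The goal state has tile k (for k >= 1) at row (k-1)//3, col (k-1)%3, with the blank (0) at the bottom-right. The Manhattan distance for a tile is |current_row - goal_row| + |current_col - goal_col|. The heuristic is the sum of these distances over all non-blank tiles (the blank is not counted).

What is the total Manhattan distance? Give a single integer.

Tile 4: (0,0)->(1,0) = 1
Tile 1: (0,2)->(0,0) = 2
Tile 6: (1,0)->(1,2) = 2
Tile 5: (1,1)->(1,1) = 0
Tile 2: (1,2)->(0,1) = 2
Tile 8: (2,0)->(2,1) = 1
Tile 7: (2,1)->(2,0) = 1
Tile 3: (2,2)->(0,2) = 2
Sum: 1 + 2 + 2 + 0 + 2 + 1 + 1 + 2 = 11

Answer: 11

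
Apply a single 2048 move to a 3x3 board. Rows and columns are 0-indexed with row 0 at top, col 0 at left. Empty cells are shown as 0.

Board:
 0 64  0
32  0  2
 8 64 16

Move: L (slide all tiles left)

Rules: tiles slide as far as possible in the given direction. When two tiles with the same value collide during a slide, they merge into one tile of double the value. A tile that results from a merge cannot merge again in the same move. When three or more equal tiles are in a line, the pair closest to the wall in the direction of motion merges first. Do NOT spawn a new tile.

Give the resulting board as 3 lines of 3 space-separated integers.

Answer: 64  0  0
32  2  0
 8 64 16

Derivation:
Slide left:
row 0: [0, 64, 0] -> [64, 0, 0]
row 1: [32, 0, 2] -> [32, 2, 0]
row 2: [8, 64, 16] -> [8, 64, 16]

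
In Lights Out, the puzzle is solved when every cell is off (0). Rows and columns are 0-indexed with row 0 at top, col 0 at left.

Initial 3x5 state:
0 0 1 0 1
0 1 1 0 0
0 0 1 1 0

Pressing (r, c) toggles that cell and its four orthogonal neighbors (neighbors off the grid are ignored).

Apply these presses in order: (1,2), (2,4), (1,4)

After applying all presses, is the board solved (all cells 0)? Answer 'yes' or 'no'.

Answer: yes

Derivation:
After press 1 at (1,2):
0 0 0 0 1
0 0 0 1 0
0 0 0 1 0

After press 2 at (2,4):
0 0 0 0 1
0 0 0 1 1
0 0 0 0 1

After press 3 at (1,4):
0 0 0 0 0
0 0 0 0 0
0 0 0 0 0

Lights still on: 0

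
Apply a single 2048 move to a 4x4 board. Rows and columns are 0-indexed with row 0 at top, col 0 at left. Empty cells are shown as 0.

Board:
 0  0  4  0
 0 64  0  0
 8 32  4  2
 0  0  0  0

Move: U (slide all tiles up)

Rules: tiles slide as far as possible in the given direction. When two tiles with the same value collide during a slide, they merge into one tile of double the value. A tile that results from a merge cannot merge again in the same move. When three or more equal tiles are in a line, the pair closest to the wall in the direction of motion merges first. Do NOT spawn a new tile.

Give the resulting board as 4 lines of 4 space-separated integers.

Slide up:
col 0: [0, 0, 8, 0] -> [8, 0, 0, 0]
col 1: [0, 64, 32, 0] -> [64, 32, 0, 0]
col 2: [4, 0, 4, 0] -> [8, 0, 0, 0]
col 3: [0, 0, 2, 0] -> [2, 0, 0, 0]

Answer:  8 64  8  2
 0 32  0  0
 0  0  0  0
 0  0  0  0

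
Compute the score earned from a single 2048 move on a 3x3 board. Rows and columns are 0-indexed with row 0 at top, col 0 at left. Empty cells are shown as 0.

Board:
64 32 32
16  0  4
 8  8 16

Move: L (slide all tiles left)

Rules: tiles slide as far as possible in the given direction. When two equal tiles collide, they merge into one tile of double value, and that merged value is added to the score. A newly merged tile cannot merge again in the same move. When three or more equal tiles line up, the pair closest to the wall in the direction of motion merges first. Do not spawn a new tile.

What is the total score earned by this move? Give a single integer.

Slide left:
row 0: [64, 32, 32] -> [64, 64, 0]  score +64 (running 64)
row 1: [16, 0, 4] -> [16, 4, 0]  score +0 (running 64)
row 2: [8, 8, 16] -> [16, 16, 0]  score +16 (running 80)
Board after move:
64 64  0
16  4  0
16 16  0

Answer: 80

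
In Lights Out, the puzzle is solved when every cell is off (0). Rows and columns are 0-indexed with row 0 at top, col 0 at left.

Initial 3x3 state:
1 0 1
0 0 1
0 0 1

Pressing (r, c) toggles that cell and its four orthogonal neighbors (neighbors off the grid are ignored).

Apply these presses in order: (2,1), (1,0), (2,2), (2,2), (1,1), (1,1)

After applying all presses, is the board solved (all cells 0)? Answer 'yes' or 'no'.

Answer: no

Derivation:
After press 1 at (2,1):
1 0 1
0 1 1
1 1 0

After press 2 at (1,0):
0 0 1
1 0 1
0 1 0

After press 3 at (2,2):
0 0 1
1 0 0
0 0 1

After press 4 at (2,2):
0 0 1
1 0 1
0 1 0

After press 5 at (1,1):
0 1 1
0 1 0
0 0 0

After press 6 at (1,1):
0 0 1
1 0 1
0 1 0

Lights still on: 4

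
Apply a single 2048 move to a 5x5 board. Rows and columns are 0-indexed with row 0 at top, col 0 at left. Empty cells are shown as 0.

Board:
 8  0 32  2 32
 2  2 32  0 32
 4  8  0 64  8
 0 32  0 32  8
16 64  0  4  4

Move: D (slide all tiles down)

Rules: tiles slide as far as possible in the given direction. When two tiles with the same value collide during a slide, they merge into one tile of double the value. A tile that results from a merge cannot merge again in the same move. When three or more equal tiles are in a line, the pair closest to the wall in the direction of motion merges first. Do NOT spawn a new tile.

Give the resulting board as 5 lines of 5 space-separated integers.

Answer:  0  0  0  0  0
 8  2  0  2  0
 2  8  0 64 64
 4 32  0 32 16
16 64 64  4  4

Derivation:
Slide down:
col 0: [8, 2, 4, 0, 16] -> [0, 8, 2, 4, 16]
col 1: [0, 2, 8, 32, 64] -> [0, 2, 8, 32, 64]
col 2: [32, 32, 0, 0, 0] -> [0, 0, 0, 0, 64]
col 3: [2, 0, 64, 32, 4] -> [0, 2, 64, 32, 4]
col 4: [32, 32, 8, 8, 4] -> [0, 0, 64, 16, 4]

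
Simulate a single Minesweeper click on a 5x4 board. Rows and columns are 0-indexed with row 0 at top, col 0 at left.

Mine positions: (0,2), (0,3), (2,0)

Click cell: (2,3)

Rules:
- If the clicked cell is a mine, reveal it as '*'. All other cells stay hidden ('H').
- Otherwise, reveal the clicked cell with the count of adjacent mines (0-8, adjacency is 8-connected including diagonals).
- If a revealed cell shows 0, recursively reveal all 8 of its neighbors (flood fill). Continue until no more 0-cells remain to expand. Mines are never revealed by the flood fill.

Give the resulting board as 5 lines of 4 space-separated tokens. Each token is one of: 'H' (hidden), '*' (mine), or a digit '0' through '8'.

H H H H
H 2 2 2
H 1 0 0
1 1 0 0
0 0 0 0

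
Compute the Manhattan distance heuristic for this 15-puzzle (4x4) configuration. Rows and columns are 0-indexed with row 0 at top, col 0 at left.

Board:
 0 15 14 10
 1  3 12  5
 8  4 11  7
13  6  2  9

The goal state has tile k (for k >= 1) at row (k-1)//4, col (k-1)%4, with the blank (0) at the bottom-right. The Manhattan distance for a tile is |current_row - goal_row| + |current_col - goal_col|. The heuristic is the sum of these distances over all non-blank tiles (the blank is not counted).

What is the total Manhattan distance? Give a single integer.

Answer: 40

Derivation:
Tile 15: (0,1)->(3,2) = 4
Tile 14: (0,2)->(3,1) = 4
Tile 10: (0,3)->(2,1) = 4
Tile 1: (1,0)->(0,0) = 1
Tile 3: (1,1)->(0,2) = 2
Tile 12: (1,2)->(2,3) = 2
Tile 5: (1,3)->(1,0) = 3
Tile 8: (2,0)->(1,3) = 4
Tile 4: (2,1)->(0,3) = 4
Tile 11: (2,2)->(2,2) = 0
Tile 7: (2,3)->(1,2) = 2
Tile 13: (3,0)->(3,0) = 0
Tile 6: (3,1)->(1,1) = 2
Tile 2: (3,2)->(0,1) = 4
Tile 9: (3,3)->(2,0) = 4
Sum: 4 + 4 + 4 + 1 + 2 + 2 + 3 + 4 + 4 + 0 + 2 + 0 + 2 + 4 + 4 = 40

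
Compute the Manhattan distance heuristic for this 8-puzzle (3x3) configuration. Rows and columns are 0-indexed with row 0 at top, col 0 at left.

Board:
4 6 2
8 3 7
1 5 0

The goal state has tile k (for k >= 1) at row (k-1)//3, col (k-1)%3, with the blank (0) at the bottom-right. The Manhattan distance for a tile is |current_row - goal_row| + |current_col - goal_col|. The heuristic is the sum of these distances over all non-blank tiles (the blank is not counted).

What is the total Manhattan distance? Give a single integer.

Tile 4: (0,0)->(1,0) = 1
Tile 6: (0,1)->(1,2) = 2
Tile 2: (0,2)->(0,1) = 1
Tile 8: (1,0)->(2,1) = 2
Tile 3: (1,1)->(0,2) = 2
Tile 7: (1,2)->(2,0) = 3
Tile 1: (2,0)->(0,0) = 2
Tile 5: (2,1)->(1,1) = 1
Sum: 1 + 2 + 1 + 2 + 2 + 3 + 2 + 1 = 14

Answer: 14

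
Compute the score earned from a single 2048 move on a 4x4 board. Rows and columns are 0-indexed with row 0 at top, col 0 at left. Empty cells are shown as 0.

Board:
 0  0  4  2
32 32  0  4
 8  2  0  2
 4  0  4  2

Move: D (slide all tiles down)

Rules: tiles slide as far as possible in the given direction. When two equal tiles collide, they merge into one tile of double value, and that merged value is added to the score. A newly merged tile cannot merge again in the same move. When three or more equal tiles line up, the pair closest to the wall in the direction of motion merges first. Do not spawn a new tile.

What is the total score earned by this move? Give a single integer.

Answer: 12

Derivation:
Slide down:
col 0: [0, 32, 8, 4] -> [0, 32, 8, 4]  score +0 (running 0)
col 1: [0, 32, 2, 0] -> [0, 0, 32, 2]  score +0 (running 0)
col 2: [4, 0, 0, 4] -> [0, 0, 0, 8]  score +8 (running 8)
col 3: [2, 4, 2, 2] -> [0, 2, 4, 4]  score +4 (running 12)
Board after move:
 0  0  0  0
32  0  0  2
 8 32  0  4
 4  2  8  4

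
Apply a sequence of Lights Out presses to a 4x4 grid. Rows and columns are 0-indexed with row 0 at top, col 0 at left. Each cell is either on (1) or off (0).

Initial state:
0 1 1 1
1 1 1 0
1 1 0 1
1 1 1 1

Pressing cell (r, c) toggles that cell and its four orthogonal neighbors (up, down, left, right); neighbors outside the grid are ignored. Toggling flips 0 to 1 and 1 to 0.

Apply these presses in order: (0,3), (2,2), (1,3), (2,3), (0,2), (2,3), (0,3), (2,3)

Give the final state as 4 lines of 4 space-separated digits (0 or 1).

Answer: 0 0 0 1
1 1 0 0
1 0 0 0
1 1 0 0

Derivation:
After press 1 at (0,3):
0 1 0 0
1 1 1 1
1 1 0 1
1 1 1 1

After press 2 at (2,2):
0 1 0 0
1 1 0 1
1 0 1 0
1 1 0 1

After press 3 at (1,3):
0 1 0 1
1 1 1 0
1 0 1 1
1 1 0 1

After press 4 at (2,3):
0 1 0 1
1 1 1 1
1 0 0 0
1 1 0 0

After press 5 at (0,2):
0 0 1 0
1 1 0 1
1 0 0 0
1 1 0 0

After press 6 at (2,3):
0 0 1 0
1 1 0 0
1 0 1 1
1 1 0 1

After press 7 at (0,3):
0 0 0 1
1 1 0 1
1 0 1 1
1 1 0 1

After press 8 at (2,3):
0 0 0 1
1 1 0 0
1 0 0 0
1 1 0 0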